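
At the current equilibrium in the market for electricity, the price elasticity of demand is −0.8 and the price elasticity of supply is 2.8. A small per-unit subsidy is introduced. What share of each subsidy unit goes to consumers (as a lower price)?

For a small subsidy around the equilibrium, the benefit split depends on the relative slopes, which at a point are proportional to the elasticities.
Buyer share = εs/(εs + |εd|) = 2.8/(2.8 + 0.8) = 7/9; seller share = |εd|/(εs + |εd|) = 2/9.

Consumer share = 7/9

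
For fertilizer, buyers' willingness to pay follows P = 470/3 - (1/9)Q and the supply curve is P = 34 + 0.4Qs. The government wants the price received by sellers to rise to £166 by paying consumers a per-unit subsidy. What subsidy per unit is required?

At a seller price of 166, quantity supplied is -85 + 2.5·166 = 330.
Buyers absorb 330 only when they pay Pb = 470/3 − (1/9)·330 = 120.
s = Ps − Pb = 166 − 120 = 46.

Required subsidy s = £46 per unit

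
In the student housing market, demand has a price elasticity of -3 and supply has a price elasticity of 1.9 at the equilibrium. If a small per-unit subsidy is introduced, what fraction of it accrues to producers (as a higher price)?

Producer share = 30/49

For a small subsidy around the equilibrium, the benefit split depends on the relative slopes, which at a point are proportional to the elasticities.
Buyer share = εs/(εs + |εd|) = 1.9/(1.9 + 3) = 19/49; seller share = |εd|/(εs + |εd|) = 30/49.
So producers capture 30/49 of the subsidy.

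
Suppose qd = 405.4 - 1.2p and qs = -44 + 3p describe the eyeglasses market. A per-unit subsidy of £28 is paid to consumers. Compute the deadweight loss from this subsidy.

Deadweight loss = £336

Pre-subsidy: 405.4 - 1.2p = -44 + 3p gives p* = 107, q* = 277.
With the rebate, buyers effectively pay pb = ps − 28, where ps is the price sellers receive.
Demand in terms of ps becomes qd = 405.4 − 1.2(ps − 28) = 439 - 1.2ps. Setting this equal to supply: 439 - 1.2ps = -44 + 3ps, so ps = 115.
Buyers pay pb = 115 − 28 = 87; q' = -44 + 3·115 = 301.
The subsidy expands output by 301 − 277 = 24 past the efficient level; on those units the gap between marginal cost and willingness to pay runs from 0 up to 28.
DWL = ½ × 28 × 24 = 336.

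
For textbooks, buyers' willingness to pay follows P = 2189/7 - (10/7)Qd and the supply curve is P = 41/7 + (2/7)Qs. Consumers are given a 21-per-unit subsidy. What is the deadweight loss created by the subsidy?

Pre-subsidy: 2189/7 - (10/7)Q = 41/7 + (2/7)Q gives Q* = 179 and P* = 57.
With the rebate, buyers effectively pay Pb = Ps − 21, where Ps is the price sellers receive.
On the curves, Pb = 2189/7 - (10/7)Q and Ps = 41/7 + (2/7)Q; the wedge Ps − Pb = 21 gives 41/7 + (2/7)Q − (2189/7 - (10/7)Q) = 21, so Q' = 191.25.
Then Pb = 2189/7 − (10/7)·191.25 = 39.5 and Ps = 41/7 + (2/7)·191.25 = 60.5.
The subsidy expands output by 191.25 − 179 = 12.25 past the efficient level; on those units the gap between marginal cost and willingness to pay runs from 0 up to 21.
DWL = ½ × 21 × 12.25 = 128.625.

Deadweight loss = 128.625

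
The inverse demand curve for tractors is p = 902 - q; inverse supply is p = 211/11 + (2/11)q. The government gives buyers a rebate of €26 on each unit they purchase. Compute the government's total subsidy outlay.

Government cost = €19994

Pre-subsidy: 902 - q = 211/11 + (2/11)q gives q* = 747 and p* = 155.
With the rebate, buyers effectively pay pb = ps − 26, where ps is the price sellers receive.
On the curves, pb = 902 - q and ps = 211/11 + (2/11)q; the wedge ps − pb = 26 gives 211/11 + (2/11)q − (902 - q) = 26, so q' = 769.
Then pb = 902 − 1·769 = 133 and ps = 211/11 + (2/11)·769 = 159.
Government outlay = subsidy × quantity = 26 × 769 = 19994.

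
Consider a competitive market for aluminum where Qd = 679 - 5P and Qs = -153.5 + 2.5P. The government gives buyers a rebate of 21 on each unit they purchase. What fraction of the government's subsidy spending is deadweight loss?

Pre-subsidy: 679 - 5P = -153.5 + 2.5P gives P* = 111, Q* = 124.
With the rebate, buyers effectively pay Pb = Ps − 21, where Ps is the price sellers receive.
Demand in terms of Ps becomes Qd = 679 − 5(Ps − 21) = 784 - 5Ps. Setting this equal to supply: 784 - 5Ps = -153.5 + 2.5Ps, so Ps = 125.
Buyers pay Pb = 125 − 21 = 104; Q' = -153.5 + 2.5·125 = 159.
ΔCS = ½(124 + 159)(111 − 104) = 990.5; ΔPS = ½(124 + 159)(125 − 111) = 1981.
Government spending = 21 × 159 = 3339.
DWL = ½ × 21 × (159 − 124) = 367.5; fraction = 367.5 / 3339 = 35/318.

DWL / government spending = 35/318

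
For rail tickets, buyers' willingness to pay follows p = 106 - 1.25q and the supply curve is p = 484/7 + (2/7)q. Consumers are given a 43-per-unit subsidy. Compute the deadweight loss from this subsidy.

Pre-subsidy: 106 - 1.25q = 484/7 + (2/7)q gives q* = 24 and p* = 76.
With the rebate, buyers effectively pay pb = ps − 43, where ps is the price sellers receive.
On the curves, pb = 106 - 1.25q and ps = 484/7 + (2/7)q; the wedge ps − pb = 43 gives 484/7 + (2/7)q − (106 - 1.25q) = 43, so q' = 52.
Then pb = 106 − 1.25·52 = 41 and ps = 484/7 + (2/7)·52 = 84.
The subsidy expands output by 52 − 24 = 28 past the efficient level; on those units the gap between marginal cost and willingness to pay runs from 0 up to 43.
DWL = ½ × 43 × 28 = 602.

Deadweight loss = 602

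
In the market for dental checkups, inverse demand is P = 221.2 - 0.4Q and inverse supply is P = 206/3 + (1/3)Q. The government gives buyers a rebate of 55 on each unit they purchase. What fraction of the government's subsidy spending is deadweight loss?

Pre-subsidy: 221.2 - 0.4Q = 206/3 + (1/3)Q gives Q* = 208 and P* = 138.
With the rebate, buyers effectively pay Pb = Ps − 55, where Ps is the price sellers receive.
On the curves, Pb = 221.2 - 0.4Q and Ps = 206/3 + (1/3)Q; the wedge Ps − Pb = 55 gives 206/3 + (1/3)Q − (221.2 - 0.4Q) = 55, so Q' = 283.
Then Pb = 221.2 − 0.4·283 = 108 and Ps = 206/3 + (1/3)·283 = 163.
ΔCS = ½(208 + 283)(138 − 108) = 7365; ΔPS = ½(208 + 283)(163 − 138) = 6137.5.
Government spending = 55 × 283 = 15565.
DWL = ½ × 55 × (283 − 208) = 2062.5; fraction = 2062.5 / 15565 = 75/566.

DWL / government spending = 75/566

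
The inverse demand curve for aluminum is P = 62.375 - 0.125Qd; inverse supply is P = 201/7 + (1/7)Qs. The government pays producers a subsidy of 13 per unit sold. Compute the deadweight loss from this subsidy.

Deadweight loss = 4732/15

Pre-subsidy: 62.375 - 0.125Q = 201/7 + (1/7)Q gives Q* = 377/3 and P* = 140/3.
With the subsidy, sellers receive Ps = Pb + 13 for each unit, where Pb is the price buyers pay.
On the curves, Pb = 62.375 - 0.125Q and Ps = 201/7 + (1/7)Q; the wedge Ps − Pb = 13 gives 201/7 + (1/7)Q − (62.375 - 0.125Q) = 13, so Q' = 174.2.
Then Pb = 62.375 − 0.125·174.2 = 40.6 and Ps = 201/7 + (1/7)·174.2 = 53.6.
The subsidy expands output by 174.2 − 377/3 = 728/15 past the efficient level; on those units the gap between marginal cost and willingness to pay runs from 0 up to 13.
DWL = ½ × 13 × 728/15 = 4732/15.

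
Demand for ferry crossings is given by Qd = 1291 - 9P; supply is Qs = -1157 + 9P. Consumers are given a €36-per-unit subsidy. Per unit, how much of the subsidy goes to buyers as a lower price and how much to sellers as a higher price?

Buyers gain €18 per unit; sellers gain €18 per unit

Pre-subsidy: 1291 - 9P = -1157 + 9P gives P* = 136, Q* = 67.
With the rebate, buyers effectively pay Pb = Ps − 36, where Ps is the price sellers receive.
Demand in terms of Ps becomes Qd = 1291 − 9(Ps − 36) = 1615 - 9Ps. Setting this equal to supply: 1615 - 9Ps = -1157 + 9Ps, so Ps = 154.
Buyers pay Pb = 154 − 36 = 118; Q' = -1157 + 9·154 = 229.
Buyers' price falls by P* − Pb = 136 − 118 = 18; sellers' price rises by Ps − P* = 154 − 136 = 18.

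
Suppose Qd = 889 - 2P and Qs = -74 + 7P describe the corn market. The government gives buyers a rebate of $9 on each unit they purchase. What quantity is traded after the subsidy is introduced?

Pre-subsidy: 889 - 2P = -74 + 7P gives P* = 107, Q* = 675.
With the rebate, buyers effectively pay Pb = Ps − 9, where Ps is the price sellers receive.
Demand in terms of Ps becomes Qd = 889 − 2(Ps − 9) = 907 - 2Ps. Setting this equal to supply: 907 - 2Ps = -74 + 7Ps, so Ps = 109.
Buyers pay Pb = 109 − 9 = 100; Q' = -74 + 7·109 = 689.

Q' = 689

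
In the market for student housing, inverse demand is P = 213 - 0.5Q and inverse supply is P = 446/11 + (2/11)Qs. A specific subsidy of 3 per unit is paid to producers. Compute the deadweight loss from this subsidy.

Pre-subsidy: 213 - 0.5Q = 446/11 + (2/11)Q gives Q* = 3794/15 and P* = 1298/15.
With the subsidy, sellers receive Ps = Pb + 3 for each unit, where Pb is the price buyers pay.
On the curves, Pb = 213 - 0.5Q and Ps = 446/11 + (2/11)Q; the wedge Ps − Pb = 3 gives 446/11 + (2/11)Q − (213 - 0.5Q) = 3, so Q' = 772/3.
Then Pb = 213 − 0.5·(772/3) = 253/3 and Ps = 446/11 + (2/11)·(772/3) = 262/3.
The subsidy expands output by 772/3 − 3794/15 = 4.4 past the efficient level; on those units the gap between marginal cost and willingness to pay runs from 0 up to 3.
DWL = ½ × 3 × 4.4 = 6.6.

Deadweight loss = 6.6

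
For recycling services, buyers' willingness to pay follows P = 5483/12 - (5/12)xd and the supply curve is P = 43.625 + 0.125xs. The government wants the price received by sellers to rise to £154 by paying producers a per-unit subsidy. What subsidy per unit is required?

Required subsidy s = £65 per unit

At a seller price of 154, quantity supplied is -349 + 8·154 = 883.
Buyers absorb 883 only when they pay Pb = 5483/12 − (5/12)·883 = 89.
s = Ps − Pb = 154 − 89 = 65.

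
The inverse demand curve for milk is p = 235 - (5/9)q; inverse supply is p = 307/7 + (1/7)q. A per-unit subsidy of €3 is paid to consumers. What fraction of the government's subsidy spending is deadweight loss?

Pre-subsidy: 235 - (5/9)q = 307/7 + (1/7)q gives q* = 6021/22 and p* = 1825/22.
With the rebate, buyers effectively pay pb = ps − 3, where ps is the price sellers receive.
On the curves, pb = 235 - (5/9)q and ps = 307/7 + (1/7)q; the wedge ps − pb = 3 gives 307/7 + (1/7)q − (235 - (5/9)q) = 3, so q' = 12231/44.
Then pb = 235 − (5/9)·(12231/44) = 3545/44 and ps = 307/7 + (1/7)·(12231/44) = 3677/44.
ΔCS = ½(6021/22 + 12231/44)(1825/22 − 3545/44) = 2548665/3872; ΔPS = ½(6021/22 + 12231/44)(3677/44 − 1825/22) = 655371/3872.
Government spending = 3 × 12231/44 = 36693/44.
DWL = ½ × 3 × (12231/44 − 6021/22) = 567/88; fraction = (567/88) / (36693/44) = 7/906.

DWL / government spending = 7/906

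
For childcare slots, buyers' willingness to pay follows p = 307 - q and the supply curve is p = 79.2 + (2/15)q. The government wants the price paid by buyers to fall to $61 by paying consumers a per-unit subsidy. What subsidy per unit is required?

At a buyer price of 61, quantity demanded is 307 − 1·61 = 246.
Sellers supply 246 only when they receive ps = 79.2 + (2/15)·246 = 112.
s = ps − pb = 112 − 61 = 51.

Required subsidy s = $51 per unit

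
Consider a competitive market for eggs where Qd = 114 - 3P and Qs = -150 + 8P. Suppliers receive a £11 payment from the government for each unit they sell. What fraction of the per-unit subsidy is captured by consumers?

Consumer share = 8/11

Pre-subsidy: 114 - 3P = -150 + 8P gives P* = 24, Q* = 42.
With the subsidy, sellers receive Ps = Pb + 11 for each unit, where Pb is the price buyers pay.
Supply in terms of Pb becomes Qs = -150 + 8(Pb + 11) = -62 + 8Pb. Setting this equal to demand: 114 - 3Pb = -62 + 8Pb, so Pb = 16.
Sellers receive Ps = 16 + 11 = 27; Q' = 114 − 3·16 = 66.
Buyers' price falls by P* − Pb = 24 − 16 = 8; sellers' price rises by Ps − P* = 27 − 24 = 3.
So consumers capture 8/11 = 8/11 of each unit of subsidy.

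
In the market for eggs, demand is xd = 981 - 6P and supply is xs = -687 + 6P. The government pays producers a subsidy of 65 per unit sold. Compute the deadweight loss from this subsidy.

Pre-subsidy: 981 - 6P = -687 + 6P gives P* = 139, x* = 147.
With the subsidy, sellers receive Ps = Pb + 65 for each unit, where Pb is the price buyers pay.
Supply in terms of Pb becomes xs = -687 + 6(Pb + 65) = -297 + 6Pb. Setting this equal to demand: 981 - 6Pb = -297 + 6Pb, so Pb = 106.5.
Sellers receive Ps = 106.5 + 65 = 171.5; x' = 981 − 6·106.5 = 342.
The subsidy expands output by 342 − 147 = 195 past the efficient level; on those units the gap between marginal cost and willingness to pay runs from 0 up to 65.
DWL = ½ × 65 × 195 = 6337.5.

Deadweight loss = 6337.5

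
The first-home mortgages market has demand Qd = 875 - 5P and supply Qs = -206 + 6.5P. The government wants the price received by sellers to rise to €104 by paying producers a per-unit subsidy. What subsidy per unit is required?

Required subsidy s = €23 per unit

At a seller price of 104, quantity supplied is -206 + 6.5·104 = 470.
Buyers absorb 470 only when they pay Pb with 875 − 5·Pb = 470, i.e. Pb = 81.
s = Ps − Pb = 104 − 81 = 23.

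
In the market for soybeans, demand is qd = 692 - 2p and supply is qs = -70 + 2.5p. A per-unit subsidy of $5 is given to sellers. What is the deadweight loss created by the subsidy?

Pre-subsidy: 692 - 2p = -70 + 2.5p gives p* = 508/3, q* = 1060/3.
With the subsidy, sellers receive ps = pb + 5 for each unit, where pb is the price buyers pay.
Supply in terms of pb becomes qs = -70 + 2.5(pb + 5) = -57.5 + 2.5pb. Setting this equal to demand: 692 - 2pb = -57.5 + 2.5pb, so pb = 1499/9.
Sellers receive ps = 1499/9 + 5 = 1544/9; q' = 692 − 2·(1499/9) = 3230/9.
The subsidy expands output by 3230/9 − 1060/3 = 50/9 past the efficient level; on those units the gap between marginal cost and willingness to pay runs from 0 up to 5.
DWL = ½ × 5 × 50/9 = 125/9.

Deadweight loss = 125/9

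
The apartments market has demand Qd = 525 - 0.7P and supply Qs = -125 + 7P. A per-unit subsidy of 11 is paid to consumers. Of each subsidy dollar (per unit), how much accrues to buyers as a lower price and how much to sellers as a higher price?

Pre-subsidy: 525 - 0.7P = -125 + 7P gives P* = 6500/77, Q* = 5125/11.
With the rebate, buyers effectively pay Pb = Ps − 11, where Ps is the price sellers receive.
Demand in terms of Ps becomes Qd = 525 − 0.7(Ps − 11) = 532.7 - 0.7Ps. Setting this equal to supply: 532.7 - 0.7Ps = -125 + 7Ps, so Ps = 6577/77.
Buyers pay Pb = 6577/77 − 11 = 5730/77; Q' = -125 + 7·(6577/77) = 5202/11.
Buyers' price falls by P* − Pb = 6500/77 − 5730/77 = 10; sellers' price rises by Ps − P* = 6577/77 − 6500/77 = 1.

Buyers gain 10 per unit; sellers gain 1 per unit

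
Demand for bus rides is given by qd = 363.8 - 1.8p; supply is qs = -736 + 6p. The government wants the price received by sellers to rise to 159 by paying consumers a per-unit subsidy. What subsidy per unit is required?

At a seller price of 159, quantity supplied is -736 + 6·159 = 218.
Buyers absorb 218 only when they pay pb with 363.8 − 1.8·pb = 218, i.e. pb = 81.
s = ps − pb = 159 − 81 = 78.

Required subsidy s = 78 per unit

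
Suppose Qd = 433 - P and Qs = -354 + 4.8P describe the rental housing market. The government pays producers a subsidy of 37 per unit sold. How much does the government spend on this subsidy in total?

Government cost = 351870/29

Pre-subsidy: 433 - P = -354 + 4.8P gives P* = 3935/29, Q* = 8622/29.
With the subsidy, sellers receive Ps = Pb + 37 for each unit, where Pb is the price buyers pay.
Supply in terms of Pb becomes Qs = -354 + 4.8(Pb + 37) = -176.4 + 4.8Pb. Setting this equal to demand: 433 - Pb = -176.4 + 4.8Pb, so Pb = 3047/29.
Sellers receive Ps = 3047/29 + 37 = 4120/29; Q' = 433 − 1·(3047/29) = 9510/29.
Government outlay = subsidy × quantity = 37 × 9510/29 = 351870/29.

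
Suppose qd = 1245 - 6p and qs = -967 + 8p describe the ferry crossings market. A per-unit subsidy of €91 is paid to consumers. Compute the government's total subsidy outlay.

Government cost = €55419

Pre-subsidy: 1245 - 6p = -967 + 8p gives p* = 158, q* = 297.
With the rebate, buyers effectively pay pb = ps − 91, where ps is the price sellers receive.
Demand in terms of ps becomes qd = 1245 − 6(ps − 91) = 1791 - 6ps. Setting this equal to supply: 1791 - 6ps = -967 + 8ps, so ps = 197.
Buyers pay pb = 197 − 91 = 106; q' = -967 + 8·197 = 609.
Government outlay = subsidy × quantity = 91 × 609 = 55419.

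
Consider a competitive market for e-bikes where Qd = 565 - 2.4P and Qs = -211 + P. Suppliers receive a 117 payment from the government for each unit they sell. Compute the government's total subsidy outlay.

Pre-subsidy: 565 - 2.4P = -211 + P gives P* = 3880/17, Q* = 293/17.
With the subsidy, sellers receive Ps = Pb + 117 for each unit, where Pb is the price buyers pay.
Supply in terms of Pb becomes Qs = -211 + 1(Pb + 117) = -94 + Pb. Setting this equal to demand: 565 - 2.4Pb = -94 + Pb, so Pb = 3295/17.
Sellers receive Ps = 3295/17 + 117 = 5284/17; Q' = 565 − 2.4·(3295/17) = 1697/17.
Government outlay = subsidy × quantity = 117 × 1697/17 = 198549/17.

Government cost = 198549/17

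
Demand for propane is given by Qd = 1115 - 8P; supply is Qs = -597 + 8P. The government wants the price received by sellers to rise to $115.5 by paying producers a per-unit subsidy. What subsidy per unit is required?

Required subsidy s = $17 per unit

At a seller price of 115.5, quantity supplied is -597 + 8·115.5 = 327.
Buyers absorb 327 only when they pay Pb with 1115 − 8·Pb = 327, i.e. Pb = 98.5.
s = Ps − Pb = 115.5 − 98.5 = 17.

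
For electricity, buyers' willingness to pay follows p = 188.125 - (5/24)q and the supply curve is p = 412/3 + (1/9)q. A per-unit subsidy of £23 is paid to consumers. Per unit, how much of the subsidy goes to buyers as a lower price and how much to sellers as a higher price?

Buyers gain £15 per unit; sellers gain £8 per unit

Pre-subsidy: 188.125 - (5/24)q = 412/3 + (1/9)q gives q* = 159 and p* = 155.
With the rebate, buyers effectively pay pb = ps − 23, where ps is the price sellers receive.
On the curves, pb = 188.125 - (5/24)q and ps = 412/3 + (1/9)q; the wedge ps − pb = 23 gives 412/3 + (1/9)q − (188.125 - (5/24)q) = 23, so q' = 231.
Then pb = 188.125 − (5/24)·231 = 140 and ps = 412/3 + (1/9)·231 = 163.
Buyers' price falls by p* − pb = 155 − 140 = 15; sellers' price rises by ps − p* = 163 − 155 = 8.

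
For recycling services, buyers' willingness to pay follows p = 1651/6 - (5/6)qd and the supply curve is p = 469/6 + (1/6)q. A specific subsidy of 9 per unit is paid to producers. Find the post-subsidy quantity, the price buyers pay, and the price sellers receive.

Pre-subsidy: 1651/6 - (5/6)q = 469/6 + (1/6)q gives q* = 197 and p* = 111.
With the subsidy, sellers receive ps = pb + 9 for each unit, where pb is the price buyers pay.
On the curves, pb = 1651/6 - (5/6)q and ps = 469/6 + (1/6)q; the wedge ps − pb = 9 gives 469/6 + (1/6)q − (1651/6 - (5/6)q) = 9, so q' = 206.
Then pb = 1651/6 − (5/6)·206 = 103.5 and ps = 469/6 + (1/6)·206 = 112.5.

q' = 206; buyers pay 103.5; sellers receive 112.5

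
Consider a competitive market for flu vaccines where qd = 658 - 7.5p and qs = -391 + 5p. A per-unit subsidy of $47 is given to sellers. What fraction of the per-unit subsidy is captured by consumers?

Consumer share = 0.4

Pre-subsidy: 658 - 7.5p = -391 + 5p gives p* = 83.92, q* = 28.6.
With the subsidy, sellers receive ps = pb + 47 for each unit, where pb is the price buyers pay.
Supply in terms of pb becomes qs = -391 + 5(pb + 47) = -156 + 5pb. Setting this equal to demand: 658 - 7.5pb = -156 + 5pb, so pb = 65.12.
Sellers receive ps = 65.12 + 47 = 112.12; q' = 658 − 7.5·65.12 = 169.6.
Buyers' price falls by p* − pb = 83.92 − 65.12 = 18.8; sellers' price rises by ps − p* = 112.12 − 83.92 = 28.2.
So consumers capture 18.8/47 = 0.4 of each unit of subsidy.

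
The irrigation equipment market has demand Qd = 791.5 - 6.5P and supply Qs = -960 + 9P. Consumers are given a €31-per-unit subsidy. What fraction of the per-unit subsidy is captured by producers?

Producer share = 13/31

Pre-subsidy: 791.5 - 6.5P = -960 + 9P gives P* = 113, Q* = 57.
With the rebate, buyers effectively pay Pb = Ps − 31, where Ps is the price sellers receive.
Demand in terms of Ps becomes Qd = 791.5 − 6.5(Ps − 31) = 993 - 6.5Ps. Setting this equal to supply: 993 - 6.5Ps = -960 + 9Ps, so Ps = 126.
Buyers pay Pb = 126 − 31 = 95; Q' = -960 + 9·126 = 174.
Buyers' price falls by P* − Pb = 113 − 95 = 18; sellers' price rises by Ps − P* = 126 − 113 = 13.
So producers capture 13/31 = 13/31 of each unit of subsidy.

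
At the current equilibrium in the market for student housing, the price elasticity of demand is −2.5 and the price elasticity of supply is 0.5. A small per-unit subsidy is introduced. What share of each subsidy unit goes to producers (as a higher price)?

For a small subsidy around the equilibrium, the benefit split depends on the relative slopes, which at a point are proportional to the elasticities.
Buyer share = εs/(εs + |εd|) = 0.5/(0.5 + 2.5) = 1/6; seller share = |εd|/(εs + |εd|) = 5/6.
So producers capture 5/6 of the subsidy.

Producer share = 5/6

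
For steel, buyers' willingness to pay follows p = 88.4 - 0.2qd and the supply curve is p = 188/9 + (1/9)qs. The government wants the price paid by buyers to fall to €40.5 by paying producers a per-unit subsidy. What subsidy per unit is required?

Required subsidy s = €7 per unit

At a buyer price of 40.5, quantity demanded is 442 − 5·40.5 = 239.5.
Sellers supply 239.5 only when they receive ps = 188/9 + (1/9)·239.5 = 47.5.
s = ps − pb = 47.5 − 40.5 = 7.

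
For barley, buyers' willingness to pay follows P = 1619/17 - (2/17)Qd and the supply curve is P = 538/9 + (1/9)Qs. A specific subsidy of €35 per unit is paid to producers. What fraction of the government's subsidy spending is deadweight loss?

Pre-subsidy: 1619/17 - (2/17)Q = 538/9 + (1/9)Q gives Q* = 155 and P* = 77.
With the subsidy, sellers receive Ps = Pb + 35 for each unit, where Pb is the price buyers pay.
On the curves, Pb = 1619/17 - (2/17)Q and Ps = 538/9 + (1/9)Q; the wedge Ps − Pb = 35 gives 538/9 + (1/9)Q − (1619/17 - (2/17)Q) = 35, so Q' = 308.
Then Pb = 1619/17 − (2/17)·308 = 59 and Ps = 538/9 + (1/9)·308 = 94.
ΔCS = ½(155 + 308)(77 − 59) = 4167; ΔPS = ½(155 + 308)(94 − 77) = 3935.5.
Government spending = 35 × 308 = 10780.
DWL = ½ × 35 × (308 − 155) = 2677.5; fraction = 2677.5 / 10780 = 153/616.

DWL / government spending = 153/616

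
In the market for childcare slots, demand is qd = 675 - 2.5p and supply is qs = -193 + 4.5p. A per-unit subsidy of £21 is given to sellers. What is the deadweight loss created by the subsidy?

Pre-subsidy: 675 - 2.5p = -193 + 4.5p gives p* = 124, q* = 365.
With the subsidy, sellers receive ps = pb + 21 for each unit, where pb is the price buyers pay.
Supply in terms of pb becomes qs = -193 + 4.5(pb + 21) = -98.5 + 4.5pb. Setting this equal to demand: 675 - 2.5pb = -98.5 + 4.5pb, so pb = 110.5.
Sellers receive ps = 110.5 + 21 = 131.5; q' = 675 − 2.5·110.5 = 398.75.
The subsidy expands output by 398.75 − 365 = 33.75 past the efficient level; on those units the gap between marginal cost and willingness to pay runs from 0 up to 21.
DWL = ½ × 21 × 33.75 = 354.375.

Deadweight loss = £354.375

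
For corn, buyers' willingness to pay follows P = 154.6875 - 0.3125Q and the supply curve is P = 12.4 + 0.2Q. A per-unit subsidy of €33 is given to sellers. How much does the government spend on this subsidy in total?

Pre-subsidy: 154.6875 - 0.3125Q = 12.4 + 0.2Q gives Q* = 11383/41 and P* = 2785/41.
With the subsidy, sellers receive Ps = Pb + 33 for each unit, where Pb is the price buyers pay.
On the curves, Pb = 154.6875 - 0.3125Q and Ps = 12.4 + 0.2Q; the wedge Ps − Pb = 33 gives 12.4 + 0.2Q − (154.6875 - 0.3125Q) = 33, so Q' = 14023/41.
Then Pb = 154.6875 − 0.3125·(14023/41) = 1960/41 and Ps = 12.4 + 0.2·(14023/41) = 3313/41.
Government outlay = subsidy × quantity = 33 × 14023/41 = 462759/41.

Government cost = 462759/41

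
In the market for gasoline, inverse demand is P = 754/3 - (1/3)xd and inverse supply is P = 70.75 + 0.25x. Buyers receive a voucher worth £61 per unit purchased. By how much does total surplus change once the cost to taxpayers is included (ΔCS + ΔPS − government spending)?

Pre-subsidy: 754/3 - (1/3)x = 70.75 + 0.25x gives x* = 2167/7 and P* = 1037/7.
With the rebate, buyers effectively pay Pb = Ps − 61, where Ps is the price sellers receive.
On the curves, Pb = 754/3 - (1/3)x and Ps = 70.75 + 0.25x; the wedge Ps − Pb = 61 gives 70.75 + 0.25x − (754/3 - (1/3)x) = 61, so x' = 2899/7.
Then Pb = 754/3 − (1/3)·(2899/7) = 793/7 and Ps = 70.75 + 0.25·(2899/7) = 1220/7.
ΔCS = ½(2167/7 + 2899/7)(1037/7 − 793/7) = 618052/49; ΔPS = ½(2167/7 + 2899/7)(1220/7 − 1037/7) = 463539/49.
Government spending = 61 × 2899/7 = 176839/7.
Net change = 618052/49 + 463539/49 − 176839/7 = -22326/7. The loss equals the DWL triangle ½·61·732/7.

Net change in total surplus = -22326/7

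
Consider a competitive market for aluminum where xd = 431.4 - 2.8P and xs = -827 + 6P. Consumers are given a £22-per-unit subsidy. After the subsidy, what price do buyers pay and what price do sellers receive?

Buyers pay £128; sellers receive £150

Pre-subsidy: 431.4 - 2.8P = -827 + 6P gives P* = 143, x* = 31.
With the rebate, buyers effectively pay Pb = Ps − 22, where Ps is the price sellers receive.
Demand in terms of Ps becomes xd = 431.4 − 2.8(Ps − 22) = 493 - 2.8Ps. Setting this equal to supply: 493 - 2.8Ps = -827 + 6Ps, so Ps = 150.
Buyers pay Pb = 150 − 22 = 128; x' = -827 + 6·150 = 73.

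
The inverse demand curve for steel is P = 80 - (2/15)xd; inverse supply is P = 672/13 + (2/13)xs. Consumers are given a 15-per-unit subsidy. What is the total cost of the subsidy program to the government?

Government cost = 126675/56

Pre-subsidy: 80 - (2/15)x = 672/13 + (2/13)x gives x* = 690/7 and P* = 468/7.
With the rebate, buyers effectively pay Pb = Ps − 15, where Ps is the price sellers receive.
On the curves, Pb = 80 - (2/15)x and Ps = 672/13 + (2/13)x; the wedge Ps − Pb = 15 gives 672/13 + (2/13)x − (80 - (2/15)x) = 15, so x' = 8445/56.
Then Pb = 80 − (2/15)·(8445/56) = 1677/28 and Ps = 672/13 + (2/13)·(8445/56) = 2097/28.
Government outlay = subsidy × quantity = 15 × 8445/56 = 126675/56.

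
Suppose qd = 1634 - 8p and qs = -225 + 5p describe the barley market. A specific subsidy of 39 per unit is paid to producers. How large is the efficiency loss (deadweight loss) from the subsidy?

Deadweight loss = 2340

Pre-subsidy: 1634 - 8p = -225 + 5p gives p* = 143, q* = 490.
With the subsidy, sellers receive ps = pb + 39 for each unit, where pb is the price buyers pay.
Supply in terms of pb becomes qs = -225 + 5(pb + 39) = -30 + 5pb. Setting this equal to demand: 1634 - 8pb = -30 + 5pb, so pb = 128.
Sellers receive ps = 128 + 39 = 167; q' = 1634 − 8·128 = 610.
The subsidy expands output by 610 − 490 = 120 past the efficient level; on those units the gap between marginal cost and willingness to pay runs from 0 up to 39.
DWL = ½ × 39 × 120 = 2340.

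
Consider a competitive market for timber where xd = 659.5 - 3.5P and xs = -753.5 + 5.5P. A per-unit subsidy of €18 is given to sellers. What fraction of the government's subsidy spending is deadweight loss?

Pre-subsidy: 659.5 - 3.5P = -753.5 + 5.5P gives P* = 157, x* = 110.
With the subsidy, sellers receive Ps = Pb + 18 for each unit, where Pb is the price buyers pay.
Supply in terms of Pb becomes xs = -753.5 + 5.5(Pb + 18) = -654.5 + 5.5Pb. Setting this equal to demand: 659.5 - 3.5Pb = -654.5 + 5.5Pb, so Pb = 146.
Sellers receive Ps = 146 + 18 = 164; x' = 659.5 − 3.5·146 = 148.5.
ΔCS = ½(110 + 148.5)(157 − 146) = 1421.75; ΔPS = ½(110 + 148.5)(164 − 157) = 904.75.
Government spending = 18 × 148.5 = 2673.
DWL = ½ × 18 × (148.5 − 110) = 346.5; fraction = 346.5 / 2673 = 7/54.

DWL / government spending = 7/54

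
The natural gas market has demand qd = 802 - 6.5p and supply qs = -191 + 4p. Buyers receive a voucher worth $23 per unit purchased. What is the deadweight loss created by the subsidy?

Pre-subsidy: 802 - 6.5p = -191 + 4p gives p* = 662/7, q* = 1311/7.
With the rebate, buyers effectively pay pb = ps − 23, where ps is the price sellers receive.
Demand in terms of ps becomes qd = 802 − 6.5(ps − 23) = 951.5 - 6.5ps. Setting this equal to supply: 951.5 - 6.5ps = -191 + 4ps, so ps = 2285/21.
Buyers pay pb = 2285/21 − 23 = 1802/21; q' = -191 + 4·(2285/21) = 5129/21.
The subsidy expands output by 5129/21 − 1311/7 = 1196/21 past the efficient level; on those units the gap between marginal cost and willingness to pay runs from 0 up to 23.
DWL = ½ × 23 × 1196/21 = 13754/21.

Deadweight loss = 13754/21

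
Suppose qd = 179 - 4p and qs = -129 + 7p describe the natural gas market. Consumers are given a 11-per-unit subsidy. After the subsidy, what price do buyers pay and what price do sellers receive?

Pre-subsidy: 179 - 4p = -129 + 7p gives p* = 28, q* = 67.
With the rebate, buyers effectively pay pb = ps − 11, where ps is the price sellers receive.
Demand in terms of ps becomes qd = 179 − 4(ps − 11) = 223 - 4ps. Setting this equal to supply: 223 - 4ps = -129 + 7ps, so ps = 32.
Buyers pay pb = 32 − 11 = 21; q' = -129 + 7·32 = 95.

Buyers pay 21; sellers receive 32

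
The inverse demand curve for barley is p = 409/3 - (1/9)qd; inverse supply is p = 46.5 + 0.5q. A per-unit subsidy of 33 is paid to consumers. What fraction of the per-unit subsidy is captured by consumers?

Consumer share = 2/11

Pre-subsidy: 409/3 - (1/9)q = 46.5 + 0.5q gives q* = 147 and p* = 120.
With the rebate, buyers effectively pay pb = ps − 33, where ps is the price sellers receive.
On the curves, pb = 409/3 - (1/9)q and ps = 46.5 + 0.5q; the wedge ps − pb = 33 gives 46.5 + 0.5q − (409/3 - (1/9)q) = 33, so q' = 201.
Then pb = 409/3 − (1/9)·201 = 114 and ps = 46.5 + 0.5·201 = 147.
Buyers' price falls by p* − pb = 120 − 114 = 6; sellers' price rises by ps − p* = 147 − 120 = 27.
So consumers capture 6/33 = 2/11 of each unit of subsidy.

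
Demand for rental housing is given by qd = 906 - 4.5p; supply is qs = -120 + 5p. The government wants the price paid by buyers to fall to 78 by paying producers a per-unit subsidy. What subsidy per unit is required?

Required subsidy s = 57 per unit

At a buyer price of 78, quantity demanded is 906 − 4.5·78 = 555.
Sellers supply 555 only when they receive ps with -120 + 5·ps = 555, i.e. ps = 135.
s = ps − pb = 135 − 78 = 57.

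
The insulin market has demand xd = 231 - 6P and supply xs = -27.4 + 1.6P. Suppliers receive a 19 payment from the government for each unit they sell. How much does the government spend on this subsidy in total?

Government cost = 969

Pre-subsidy: 231 - 6P = -27.4 + 1.6P gives P* = 34, x* = 27.
With the subsidy, sellers receive Ps = Pb + 19 for each unit, where Pb is the price buyers pay.
Supply in terms of Pb becomes xs = -27.4 + 1.6(Pb + 19) = 3 + 1.6Pb. Setting this equal to demand: 231 - 6Pb = 3 + 1.6Pb, so Pb = 30.
Sellers receive Ps = 30 + 19 = 49; x' = 231 − 6·30 = 51.
Government outlay = subsidy × quantity = 19 × 51 = 969.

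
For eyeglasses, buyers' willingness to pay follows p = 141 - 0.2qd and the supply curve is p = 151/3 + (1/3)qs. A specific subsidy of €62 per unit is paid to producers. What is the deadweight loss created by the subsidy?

Deadweight loss = €3603.75

Pre-subsidy: 141 - 0.2q = 151/3 + (1/3)q gives q* = 170 and p* = 107.
With the subsidy, sellers receive ps = pb + 62 for each unit, where pb is the price buyers pay.
On the curves, pb = 141 - 0.2q and ps = 151/3 + (1/3)q; the wedge ps − pb = 62 gives 151/3 + (1/3)q − (141 - 0.2q) = 62, so q' = 286.25.
Then pb = 141 − 0.2·286.25 = 83.75 and ps = 151/3 + (1/3)·286.25 = 145.75.
The subsidy expands output by 286.25 − 170 = 116.25 past the efficient level; on those units the gap between marginal cost and willingness to pay runs from 0 up to 62.
DWL = ½ × 62 × 116.25 = 3603.75.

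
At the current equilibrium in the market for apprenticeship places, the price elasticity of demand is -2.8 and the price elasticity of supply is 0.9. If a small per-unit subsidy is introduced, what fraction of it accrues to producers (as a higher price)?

Producer share = 28/37

For a small subsidy around the equilibrium, the benefit split depends on the relative slopes, which at a point are proportional to the elasticities.
Buyer share = εs/(εs + |εd|) = 0.9/(0.9 + 2.8) = 9/37; seller share = |εd|/(εs + |εd|) = 28/37.
So producers capture 28/37 of the subsidy.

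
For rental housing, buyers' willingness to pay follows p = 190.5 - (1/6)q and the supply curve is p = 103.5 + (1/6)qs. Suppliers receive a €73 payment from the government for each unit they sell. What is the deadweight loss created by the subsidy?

Deadweight loss = €7993.5

Pre-subsidy: 190.5 - (1/6)q = 103.5 + (1/6)q gives q* = 261 and p* = 147.
With the subsidy, sellers receive ps = pb + 73 for each unit, where pb is the price buyers pay.
On the curves, pb = 190.5 - (1/6)q and ps = 103.5 + (1/6)q; the wedge ps − pb = 73 gives 103.5 + (1/6)q − (190.5 - (1/6)q) = 73, so q' = 480.
Then pb = 190.5 − (1/6)·480 = 110.5 and ps = 103.5 + (1/6)·480 = 183.5.
The subsidy expands output by 480 − 261 = 219 past the efficient level; on those units the gap between marginal cost and willingness to pay runs from 0 up to 73.
DWL = ½ × 73 × 219 = 7993.5.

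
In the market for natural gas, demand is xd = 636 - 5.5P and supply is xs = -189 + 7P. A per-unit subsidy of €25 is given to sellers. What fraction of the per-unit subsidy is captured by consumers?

Pre-subsidy: 636 - 5.5P = -189 + 7P gives P* = 66, x* = 273.
With the subsidy, sellers receive Ps = Pb + 25 for each unit, where Pb is the price buyers pay.
Supply in terms of Pb becomes xs = -189 + 7(Pb + 25) = -14 + 7Pb. Setting this equal to demand: 636 - 5.5Pb = -14 + 7Pb, so Pb = 52.
Sellers receive Ps = 52 + 25 = 77; x' = 636 − 5.5·52 = 350.
Buyers' price falls by P* − Pb = 66 − 52 = 14; sellers' price rises by Ps − P* = 77 − 66 = 11.
So consumers capture 14/25 = 0.56 of each unit of subsidy.

Consumer share = 0.56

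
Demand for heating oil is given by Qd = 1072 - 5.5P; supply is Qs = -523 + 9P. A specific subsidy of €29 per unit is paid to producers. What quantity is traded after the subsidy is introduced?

Q' = 566

Pre-subsidy: 1072 - 5.5P = -523 + 9P gives P* = 110, Q* = 467.
With the subsidy, sellers receive Ps = Pb + 29 for each unit, where Pb is the price buyers pay.
Supply in terms of Pb becomes Qs = -523 + 9(Pb + 29) = -262 + 9Pb. Setting this equal to demand: 1072 - 5.5Pb = -262 + 9Pb, so Pb = 92.
Sellers receive Ps = 92 + 29 = 121; Q' = 1072 − 5.5·92 = 566.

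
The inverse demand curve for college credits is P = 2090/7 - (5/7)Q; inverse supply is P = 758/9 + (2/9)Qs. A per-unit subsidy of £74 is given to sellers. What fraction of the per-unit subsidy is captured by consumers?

Consumer share = 45/59

Pre-subsidy: 2090/7 - (5/7)Q = 758/9 + (2/9)Q gives Q* = 13504/59 and P* = 7970/59.
With the subsidy, sellers receive Ps = Pb + 74 for each unit, where Pb is the price buyers pay.
On the curves, Pb = 2090/7 - (5/7)Q and Ps = 758/9 + (2/9)Q; the wedge Ps − Pb = 74 gives 758/9 + (2/9)Q − (2090/7 - (5/7)Q) = 74, so Q' = 18166/59.
Then Pb = 2090/7 − (5/7)·(18166/59) = 4640/59 and Ps = 758/9 + (2/9)·(18166/59) = 9006/59.
Buyers' price falls by P* − Pb = 7970/59 − 4640/59 = 3330/59; sellers' price rises by Ps − P* = 9006/59 − 7970/59 = 1036/59.
So consumers capture (3330/59)/74 = 45/59 of each unit of subsidy.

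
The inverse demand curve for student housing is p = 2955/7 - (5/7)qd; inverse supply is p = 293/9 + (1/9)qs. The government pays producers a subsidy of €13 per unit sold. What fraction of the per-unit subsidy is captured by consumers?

Consumer share = 45/52

Pre-subsidy: 2955/7 - (5/7)q = 293/9 + (1/9)q gives q* = 472 and p* = 85.
With the subsidy, sellers receive ps = pb + 13 for each unit, where pb is the price buyers pay.
On the curves, pb = 2955/7 - (5/7)q and ps = 293/9 + (1/9)q; the wedge ps − pb = 13 gives 293/9 + (1/9)q − (2955/7 - (5/7)q) = 13, so q' = 487.75.
Then pb = 2955/7 − (5/7)·487.75 = 73.75 and ps = 293/9 + (1/9)·487.75 = 86.75.
Buyers' price falls by p* − pb = 85 − 73.75 = 11.25; sellers' price rises by ps − p* = 86.75 − 85 = 1.75.
So consumers capture 11.25/13 = 45/52 of each unit of subsidy.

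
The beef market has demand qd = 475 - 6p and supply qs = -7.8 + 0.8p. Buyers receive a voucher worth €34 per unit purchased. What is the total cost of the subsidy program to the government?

Pre-subsidy: 475 - 6p = -7.8 + 0.8p gives p* = 71, q* = 49.
With the rebate, buyers effectively pay pb = ps − 34, where ps is the price sellers receive.
Demand in terms of ps becomes qd = 475 − 6(ps − 34) = 679 - 6ps. Setting this equal to supply: 679 - 6ps = -7.8 + 0.8ps, so ps = 101.
Buyers pay pb = 101 − 34 = 67; q' = -7.8 + 0.8·101 = 73.
Government outlay = subsidy × quantity = 34 × 73 = 2482.

Government cost = €2482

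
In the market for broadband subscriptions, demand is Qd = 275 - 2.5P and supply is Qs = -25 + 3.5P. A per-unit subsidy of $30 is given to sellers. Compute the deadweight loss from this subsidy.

Deadweight loss = $656.25

Pre-subsidy: 275 - 2.5P = -25 + 3.5P gives P* = 50, Q* = 150.
With the subsidy, sellers receive Ps = Pb + 30 for each unit, where Pb is the price buyers pay.
Supply in terms of Pb becomes Qs = -25 + 3.5(Pb + 30) = 80 + 3.5Pb. Setting this equal to demand: 275 - 2.5Pb = 80 + 3.5Pb, so Pb = 32.5.
Sellers receive Ps = 32.5 + 30 = 62.5; Q' = 275 − 2.5·32.5 = 193.75.
The subsidy expands output by 193.75 − 150 = 43.75 past the efficient level; on those units the gap between marginal cost and willingness to pay runs from 0 up to 30.
DWL = ½ × 30 × 43.75 = 656.25.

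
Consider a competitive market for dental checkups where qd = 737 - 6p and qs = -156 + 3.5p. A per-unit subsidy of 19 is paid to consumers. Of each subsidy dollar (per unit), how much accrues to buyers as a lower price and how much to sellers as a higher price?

Buyers gain 7 per unit; sellers gain 12 per unit

Pre-subsidy: 737 - 6p = -156 + 3.5p gives p* = 94, q* = 173.
With the rebate, buyers effectively pay pb = ps − 19, where ps is the price sellers receive.
Demand in terms of ps becomes qd = 737 − 6(ps − 19) = 851 - 6ps. Setting this equal to supply: 851 - 6ps = -156 + 3.5ps, so ps = 106.
Buyers pay pb = 106 − 19 = 87; q' = -156 + 3.5·106 = 215.
Buyers' price falls by p* − pb = 94 − 87 = 7; sellers' price rises by ps − p* = 106 − 94 = 12.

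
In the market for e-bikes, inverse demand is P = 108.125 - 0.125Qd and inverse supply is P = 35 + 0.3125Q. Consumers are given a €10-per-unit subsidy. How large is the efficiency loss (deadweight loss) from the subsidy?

Deadweight loss = 800/7

Pre-subsidy: 108.125 - 0.125Q = 35 + 0.3125Q gives Q* = 1170/7 and P* = 4885/56.
With the rebate, buyers effectively pay Pb = Ps − 10, where Ps is the price sellers receive.
On the curves, Pb = 108.125 - 0.125Q and Ps = 35 + 0.3125Q; the wedge Ps − Pb = 10 gives 35 + 0.3125Q − (108.125 - 0.125Q) = 10, so Q' = 190.
Then Pb = 108.125 − 0.125·190 = 84.375 and Ps = 35 + 0.3125·190 = 94.375.
The subsidy expands output by 190 − 1170/7 = 160/7 past the efficient level; on those units the gap between marginal cost and willingness to pay runs from 0 up to 10.
DWL = ½ × 10 × 160/7 = 800/7.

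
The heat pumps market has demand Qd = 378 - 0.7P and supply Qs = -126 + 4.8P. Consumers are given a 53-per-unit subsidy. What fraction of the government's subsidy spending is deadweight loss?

DWL / government spending = 106/2267

Pre-subsidy: 378 - 0.7P = -126 + 4.8P gives P* = 1008/11, Q* = 17262/55.
With the rebate, buyers effectively pay Pb = Ps − 53, where Ps is the price sellers receive.
Demand in terms of Ps becomes Qd = 378 − 0.7(Ps − 53) = 415.1 - 0.7Ps. Setting this equal to supply: 415.1 - 0.7Ps = -126 + 4.8Ps, so Ps = 5411/55.
Buyers pay Pb = 5411/55 − 53 = 2496/55; Q' = -126 + 4.8·(5411/55) = 95214/275.
ΔCS = ½(17262/55 + 95214/275)(1008/11 − 2496/55) = 230898528/15125; ΔPS = ½(17262/55 + 95214/275)(5411/55 − 1008/11) = 33672702/15125.
Government spending = 53 × 95214/275 = 5046342/275.
DWL = ½ × 53 × (95214/275 − 17262/55) = 235956/275; fraction = (235956/275) / (5046342/275) = 106/2267.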